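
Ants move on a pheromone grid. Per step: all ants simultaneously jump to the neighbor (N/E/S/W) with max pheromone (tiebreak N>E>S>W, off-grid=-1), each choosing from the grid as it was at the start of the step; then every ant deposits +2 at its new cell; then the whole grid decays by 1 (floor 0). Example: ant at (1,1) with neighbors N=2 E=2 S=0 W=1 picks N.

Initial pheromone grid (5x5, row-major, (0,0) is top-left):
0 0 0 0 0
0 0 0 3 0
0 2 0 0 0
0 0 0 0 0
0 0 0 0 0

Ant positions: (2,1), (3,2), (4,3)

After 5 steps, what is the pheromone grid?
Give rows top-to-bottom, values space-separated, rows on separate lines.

After step 1: ants at (1,1),(2,2),(3,3)
  0 0 0 0 0
  0 1 0 2 0
  0 1 1 0 0
  0 0 0 1 0
  0 0 0 0 0
After step 2: ants at (2,1),(2,1),(2,3)
  0 0 0 0 0
  0 0 0 1 0
  0 4 0 1 0
  0 0 0 0 0
  0 0 0 0 0
After step 3: ants at (1,1),(1,1),(1,3)
  0 0 0 0 0
  0 3 0 2 0
  0 3 0 0 0
  0 0 0 0 0
  0 0 0 0 0
After step 4: ants at (2,1),(2,1),(0,3)
  0 0 0 1 0
  0 2 0 1 0
  0 6 0 0 0
  0 0 0 0 0
  0 0 0 0 0
After step 5: ants at (1,1),(1,1),(1,3)
  0 0 0 0 0
  0 5 0 2 0
  0 5 0 0 0
  0 0 0 0 0
  0 0 0 0 0

0 0 0 0 0
0 5 0 2 0
0 5 0 0 0
0 0 0 0 0
0 0 0 0 0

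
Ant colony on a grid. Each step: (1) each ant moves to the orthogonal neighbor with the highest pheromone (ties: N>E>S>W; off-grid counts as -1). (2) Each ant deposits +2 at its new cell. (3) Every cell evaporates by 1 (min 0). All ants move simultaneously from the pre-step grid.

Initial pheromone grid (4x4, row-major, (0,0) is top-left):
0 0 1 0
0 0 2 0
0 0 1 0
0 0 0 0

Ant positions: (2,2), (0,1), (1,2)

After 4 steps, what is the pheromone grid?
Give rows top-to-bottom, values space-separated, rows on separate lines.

After step 1: ants at (1,2),(0,2),(0,2)
  0 0 4 0
  0 0 3 0
  0 0 0 0
  0 0 0 0
After step 2: ants at (0,2),(1,2),(1,2)
  0 0 5 0
  0 0 6 0
  0 0 0 0
  0 0 0 0
After step 3: ants at (1,2),(0,2),(0,2)
  0 0 8 0
  0 0 7 0
  0 0 0 0
  0 0 0 0
After step 4: ants at (0,2),(1,2),(1,2)
  0 0 9 0
  0 0 10 0
  0 0 0 0
  0 0 0 0

0 0 9 0
0 0 10 0
0 0 0 0
0 0 0 0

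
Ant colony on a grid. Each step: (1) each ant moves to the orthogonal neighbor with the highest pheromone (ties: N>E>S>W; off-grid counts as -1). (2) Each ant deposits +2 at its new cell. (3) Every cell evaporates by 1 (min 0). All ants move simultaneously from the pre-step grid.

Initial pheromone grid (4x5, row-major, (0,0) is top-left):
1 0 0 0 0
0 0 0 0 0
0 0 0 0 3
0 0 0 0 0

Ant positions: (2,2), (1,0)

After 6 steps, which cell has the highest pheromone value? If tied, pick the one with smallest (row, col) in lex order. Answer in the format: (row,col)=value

Step 1: ant0:(2,2)->N->(1,2) | ant1:(1,0)->N->(0,0)
  grid max=2 at (0,0)
Step 2: ant0:(1,2)->N->(0,2) | ant1:(0,0)->E->(0,1)
  grid max=1 at (0,0)
Step 3: ant0:(0,2)->W->(0,1) | ant1:(0,1)->E->(0,2)
  grid max=2 at (0,1)
Step 4: ant0:(0,1)->E->(0,2) | ant1:(0,2)->W->(0,1)
  grid max=3 at (0,1)
Step 5: ant0:(0,2)->W->(0,1) | ant1:(0,1)->E->(0,2)
  grid max=4 at (0,1)
Step 6: ant0:(0,1)->E->(0,2) | ant1:(0,2)->W->(0,1)
  grid max=5 at (0,1)
Final grid:
  0 5 5 0 0
  0 0 0 0 0
  0 0 0 0 0
  0 0 0 0 0
Max pheromone 5 at (0,1)

Answer: (0,1)=5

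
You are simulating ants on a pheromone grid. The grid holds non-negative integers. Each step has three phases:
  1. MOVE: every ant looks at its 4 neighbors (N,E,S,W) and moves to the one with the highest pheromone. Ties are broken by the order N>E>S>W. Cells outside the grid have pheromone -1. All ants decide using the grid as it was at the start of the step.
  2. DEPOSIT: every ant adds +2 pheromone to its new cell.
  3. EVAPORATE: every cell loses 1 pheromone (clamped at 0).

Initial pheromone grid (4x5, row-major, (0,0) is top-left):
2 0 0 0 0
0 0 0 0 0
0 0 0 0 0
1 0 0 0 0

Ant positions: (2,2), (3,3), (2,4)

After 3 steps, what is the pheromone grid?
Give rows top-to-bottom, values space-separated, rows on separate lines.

After step 1: ants at (1,2),(2,3),(1,4)
  1 0 0 0 0
  0 0 1 0 1
  0 0 0 1 0
  0 0 0 0 0
After step 2: ants at (0,2),(1,3),(0,4)
  0 0 1 0 1
  0 0 0 1 0
  0 0 0 0 0
  0 0 0 0 0
After step 3: ants at (0,3),(0,3),(1,4)
  0 0 0 3 0
  0 0 0 0 1
  0 0 0 0 0
  0 0 0 0 0

0 0 0 3 0
0 0 0 0 1
0 0 0 0 0
0 0 0 0 0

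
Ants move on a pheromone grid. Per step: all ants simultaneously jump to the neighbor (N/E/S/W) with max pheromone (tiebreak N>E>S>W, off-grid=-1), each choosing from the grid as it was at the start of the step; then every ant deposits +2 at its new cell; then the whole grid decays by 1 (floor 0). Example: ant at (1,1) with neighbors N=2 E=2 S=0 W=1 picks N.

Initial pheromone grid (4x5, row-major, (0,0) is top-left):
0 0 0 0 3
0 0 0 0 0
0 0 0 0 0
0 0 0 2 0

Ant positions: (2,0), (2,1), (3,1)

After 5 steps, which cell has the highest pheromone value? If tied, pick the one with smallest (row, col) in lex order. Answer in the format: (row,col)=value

Step 1: ant0:(2,0)->N->(1,0) | ant1:(2,1)->N->(1,1) | ant2:(3,1)->N->(2,1)
  grid max=2 at (0,4)
Step 2: ant0:(1,0)->E->(1,1) | ant1:(1,1)->S->(2,1) | ant2:(2,1)->N->(1,1)
  grid max=4 at (1,1)
Step 3: ant0:(1,1)->S->(2,1) | ant1:(2,1)->N->(1,1) | ant2:(1,1)->S->(2,1)
  grid max=5 at (1,1)
Step 4: ant0:(2,1)->N->(1,1) | ant1:(1,1)->S->(2,1) | ant2:(2,1)->N->(1,1)
  grid max=8 at (1,1)
Step 5: ant0:(1,1)->S->(2,1) | ant1:(2,1)->N->(1,1) | ant2:(1,1)->S->(2,1)
  grid max=9 at (1,1)
Final grid:
  0 0 0 0 0
  0 9 0 0 0
  0 9 0 0 0
  0 0 0 0 0
Max pheromone 9 at (1,1)

Answer: (1,1)=9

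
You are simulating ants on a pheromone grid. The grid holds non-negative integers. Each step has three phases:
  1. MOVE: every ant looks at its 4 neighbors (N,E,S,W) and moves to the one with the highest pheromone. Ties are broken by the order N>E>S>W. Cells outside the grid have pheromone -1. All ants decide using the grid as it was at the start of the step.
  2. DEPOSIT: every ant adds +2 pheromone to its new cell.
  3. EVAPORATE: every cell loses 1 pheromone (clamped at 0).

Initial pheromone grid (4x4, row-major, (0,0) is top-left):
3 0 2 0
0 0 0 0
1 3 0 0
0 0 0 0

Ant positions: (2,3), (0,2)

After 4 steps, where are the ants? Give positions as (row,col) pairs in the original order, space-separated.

Step 1: ant0:(2,3)->N->(1,3) | ant1:(0,2)->E->(0,3)
  grid max=2 at (0,0)
Step 2: ant0:(1,3)->N->(0,3) | ant1:(0,3)->S->(1,3)
  grid max=2 at (0,3)
Step 3: ant0:(0,3)->S->(1,3) | ant1:(1,3)->N->(0,3)
  grid max=3 at (0,3)
Step 4: ant0:(1,3)->N->(0,3) | ant1:(0,3)->S->(1,3)
  grid max=4 at (0,3)

(0,3) (1,3)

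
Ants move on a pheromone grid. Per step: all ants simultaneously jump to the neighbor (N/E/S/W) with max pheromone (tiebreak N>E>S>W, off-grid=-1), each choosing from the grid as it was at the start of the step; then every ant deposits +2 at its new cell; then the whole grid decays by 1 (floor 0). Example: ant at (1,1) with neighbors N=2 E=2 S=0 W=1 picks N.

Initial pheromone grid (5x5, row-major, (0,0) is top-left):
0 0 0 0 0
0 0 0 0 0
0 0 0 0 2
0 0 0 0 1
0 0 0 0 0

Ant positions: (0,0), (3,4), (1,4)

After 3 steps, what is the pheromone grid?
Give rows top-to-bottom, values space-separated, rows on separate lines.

After step 1: ants at (0,1),(2,4),(2,4)
  0 1 0 0 0
  0 0 0 0 0
  0 0 0 0 5
  0 0 0 0 0
  0 0 0 0 0
After step 2: ants at (0,2),(1,4),(1,4)
  0 0 1 0 0
  0 0 0 0 3
  0 0 0 0 4
  0 0 0 0 0
  0 0 0 0 0
After step 3: ants at (0,3),(2,4),(2,4)
  0 0 0 1 0
  0 0 0 0 2
  0 0 0 0 7
  0 0 0 0 0
  0 0 0 0 0

0 0 0 1 0
0 0 0 0 2
0 0 0 0 7
0 0 0 0 0
0 0 0 0 0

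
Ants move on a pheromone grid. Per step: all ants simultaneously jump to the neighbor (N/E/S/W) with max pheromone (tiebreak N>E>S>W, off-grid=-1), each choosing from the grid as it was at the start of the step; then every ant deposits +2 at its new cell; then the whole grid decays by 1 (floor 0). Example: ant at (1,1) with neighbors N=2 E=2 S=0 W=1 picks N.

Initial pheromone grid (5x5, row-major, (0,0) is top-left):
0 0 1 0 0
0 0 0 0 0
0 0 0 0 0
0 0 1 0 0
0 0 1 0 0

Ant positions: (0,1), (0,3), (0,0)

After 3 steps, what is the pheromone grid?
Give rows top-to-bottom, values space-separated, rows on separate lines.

After step 1: ants at (0,2),(0,2),(0,1)
  0 1 4 0 0
  0 0 0 0 0
  0 0 0 0 0
  0 0 0 0 0
  0 0 0 0 0
After step 2: ants at (0,1),(0,1),(0,2)
  0 4 5 0 0
  0 0 0 0 0
  0 0 0 0 0
  0 0 0 0 0
  0 0 0 0 0
After step 3: ants at (0,2),(0,2),(0,1)
  0 5 8 0 0
  0 0 0 0 0
  0 0 0 0 0
  0 0 0 0 0
  0 0 0 0 0

0 5 8 0 0
0 0 0 0 0
0 0 0 0 0
0 0 0 0 0
0 0 0 0 0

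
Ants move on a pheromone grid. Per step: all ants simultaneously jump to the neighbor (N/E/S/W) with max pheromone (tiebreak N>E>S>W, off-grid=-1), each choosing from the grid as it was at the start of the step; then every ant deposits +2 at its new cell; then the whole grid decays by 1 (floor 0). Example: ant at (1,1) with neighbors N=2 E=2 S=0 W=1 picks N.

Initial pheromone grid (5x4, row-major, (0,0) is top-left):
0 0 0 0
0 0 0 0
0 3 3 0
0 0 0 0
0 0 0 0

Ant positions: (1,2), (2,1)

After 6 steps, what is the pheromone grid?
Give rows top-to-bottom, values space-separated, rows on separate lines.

After step 1: ants at (2,2),(2,2)
  0 0 0 0
  0 0 0 0
  0 2 6 0
  0 0 0 0
  0 0 0 0
After step 2: ants at (2,1),(2,1)
  0 0 0 0
  0 0 0 0
  0 5 5 0
  0 0 0 0
  0 0 0 0
After step 3: ants at (2,2),(2,2)
  0 0 0 0
  0 0 0 0
  0 4 8 0
  0 0 0 0
  0 0 0 0
After step 4: ants at (2,1),(2,1)
  0 0 0 0
  0 0 0 0
  0 7 7 0
  0 0 0 0
  0 0 0 0
After step 5: ants at (2,2),(2,2)
  0 0 0 0
  0 0 0 0
  0 6 10 0
  0 0 0 0
  0 0 0 0
After step 6: ants at (2,1),(2,1)
  0 0 0 0
  0 0 0 0
  0 9 9 0
  0 0 0 0
  0 0 0 0

0 0 0 0
0 0 0 0
0 9 9 0
0 0 0 0
0 0 0 0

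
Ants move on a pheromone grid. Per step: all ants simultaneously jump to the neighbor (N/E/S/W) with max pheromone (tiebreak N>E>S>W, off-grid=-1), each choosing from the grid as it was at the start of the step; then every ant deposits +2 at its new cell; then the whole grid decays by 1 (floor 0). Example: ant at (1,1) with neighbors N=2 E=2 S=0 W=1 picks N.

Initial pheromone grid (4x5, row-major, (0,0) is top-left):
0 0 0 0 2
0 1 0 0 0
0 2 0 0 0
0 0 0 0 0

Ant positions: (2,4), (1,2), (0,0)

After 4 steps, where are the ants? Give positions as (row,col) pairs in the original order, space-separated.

Step 1: ant0:(2,4)->N->(1,4) | ant1:(1,2)->W->(1,1) | ant2:(0,0)->E->(0,1)
  grid max=2 at (1,1)
Step 2: ant0:(1,4)->N->(0,4) | ant1:(1,1)->N->(0,1) | ant2:(0,1)->S->(1,1)
  grid max=3 at (1,1)
Step 3: ant0:(0,4)->S->(1,4) | ant1:(0,1)->S->(1,1) | ant2:(1,1)->N->(0,1)
  grid max=4 at (1,1)
Step 4: ant0:(1,4)->N->(0,4) | ant1:(1,1)->N->(0,1) | ant2:(0,1)->S->(1,1)
  grid max=5 at (1,1)

(0,4) (0,1) (1,1)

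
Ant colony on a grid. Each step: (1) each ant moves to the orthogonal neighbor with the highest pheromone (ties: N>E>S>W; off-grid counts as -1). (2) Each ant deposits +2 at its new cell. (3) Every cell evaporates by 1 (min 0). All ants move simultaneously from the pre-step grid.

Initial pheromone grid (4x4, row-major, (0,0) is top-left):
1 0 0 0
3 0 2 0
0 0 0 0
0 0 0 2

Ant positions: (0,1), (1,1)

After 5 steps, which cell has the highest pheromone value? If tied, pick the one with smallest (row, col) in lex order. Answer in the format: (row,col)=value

Answer: (1,0)=8

Derivation:
Step 1: ant0:(0,1)->W->(0,0) | ant1:(1,1)->W->(1,0)
  grid max=4 at (1,0)
Step 2: ant0:(0,0)->S->(1,0) | ant1:(1,0)->N->(0,0)
  grid max=5 at (1,0)
Step 3: ant0:(1,0)->N->(0,0) | ant1:(0,0)->S->(1,0)
  grid max=6 at (1,0)
Step 4: ant0:(0,0)->S->(1,0) | ant1:(1,0)->N->(0,0)
  grid max=7 at (1,0)
Step 5: ant0:(1,0)->N->(0,0) | ant1:(0,0)->S->(1,0)
  grid max=8 at (1,0)
Final grid:
  6 0 0 0
  8 0 0 0
  0 0 0 0
  0 0 0 0
Max pheromone 8 at (1,0)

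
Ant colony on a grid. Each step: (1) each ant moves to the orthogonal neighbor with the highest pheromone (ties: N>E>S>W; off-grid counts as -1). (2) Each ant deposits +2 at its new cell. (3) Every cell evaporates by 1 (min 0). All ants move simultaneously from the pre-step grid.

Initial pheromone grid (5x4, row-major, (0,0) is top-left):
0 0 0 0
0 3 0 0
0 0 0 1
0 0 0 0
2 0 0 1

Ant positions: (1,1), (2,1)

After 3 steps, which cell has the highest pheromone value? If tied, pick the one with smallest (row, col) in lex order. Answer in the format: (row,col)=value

Answer: (1,1)=6

Derivation:
Step 1: ant0:(1,1)->N->(0,1) | ant1:(2,1)->N->(1,1)
  grid max=4 at (1,1)
Step 2: ant0:(0,1)->S->(1,1) | ant1:(1,1)->N->(0,1)
  grid max=5 at (1,1)
Step 3: ant0:(1,1)->N->(0,1) | ant1:(0,1)->S->(1,1)
  grid max=6 at (1,1)
Final grid:
  0 3 0 0
  0 6 0 0
  0 0 0 0
  0 0 0 0
  0 0 0 0
Max pheromone 6 at (1,1)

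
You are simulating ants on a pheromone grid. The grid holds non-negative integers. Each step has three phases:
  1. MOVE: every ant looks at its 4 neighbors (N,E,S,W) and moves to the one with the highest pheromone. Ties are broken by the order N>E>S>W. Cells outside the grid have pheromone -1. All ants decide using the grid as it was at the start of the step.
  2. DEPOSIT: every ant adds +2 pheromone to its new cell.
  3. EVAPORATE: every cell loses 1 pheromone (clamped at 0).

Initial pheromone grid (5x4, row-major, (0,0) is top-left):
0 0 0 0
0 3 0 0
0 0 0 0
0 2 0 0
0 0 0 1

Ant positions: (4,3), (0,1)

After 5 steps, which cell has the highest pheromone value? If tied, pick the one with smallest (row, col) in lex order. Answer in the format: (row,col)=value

Answer: (1,1)=4

Derivation:
Step 1: ant0:(4,3)->N->(3,3) | ant1:(0,1)->S->(1,1)
  grid max=4 at (1,1)
Step 2: ant0:(3,3)->N->(2,3) | ant1:(1,1)->N->(0,1)
  grid max=3 at (1,1)
Step 3: ant0:(2,3)->N->(1,3) | ant1:(0,1)->S->(1,1)
  grid max=4 at (1,1)
Step 4: ant0:(1,3)->N->(0,3) | ant1:(1,1)->N->(0,1)
  grid max=3 at (1,1)
Step 5: ant0:(0,3)->S->(1,3) | ant1:(0,1)->S->(1,1)
  grid max=4 at (1,1)
Final grid:
  0 0 0 0
  0 4 0 1
  0 0 0 0
  0 0 0 0
  0 0 0 0
Max pheromone 4 at (1,1)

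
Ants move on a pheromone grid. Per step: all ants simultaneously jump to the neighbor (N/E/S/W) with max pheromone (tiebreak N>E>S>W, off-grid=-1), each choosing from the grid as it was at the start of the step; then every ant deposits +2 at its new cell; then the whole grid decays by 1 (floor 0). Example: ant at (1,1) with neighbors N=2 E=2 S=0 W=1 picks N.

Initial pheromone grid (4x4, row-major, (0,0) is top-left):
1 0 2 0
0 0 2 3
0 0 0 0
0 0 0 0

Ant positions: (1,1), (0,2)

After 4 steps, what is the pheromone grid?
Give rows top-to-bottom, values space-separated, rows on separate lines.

After step 1: ants at (1,2),(1,2)
  0 0 1 0
  0 0 5 2
  0 0 0 0
  0 0 0 0
After step 2: ants at (1,3),(1,3)
  0 0 0 0
  0 0 4 5
  0 0 0 0
  0 0 0 0
After step 3: ants at (1,2),(1,2)
  0 0 0 0
  0 0 7 4
  0 0 0 0
  0 0 0 0
After step 4: ants at (1,3),(1,3)
  0 0 0 0
  0 0 6 7
  0 0 0 0
  0 0 0 0

0 0 0 0
0 0 6 7
0 0 0 0
0 0 0 0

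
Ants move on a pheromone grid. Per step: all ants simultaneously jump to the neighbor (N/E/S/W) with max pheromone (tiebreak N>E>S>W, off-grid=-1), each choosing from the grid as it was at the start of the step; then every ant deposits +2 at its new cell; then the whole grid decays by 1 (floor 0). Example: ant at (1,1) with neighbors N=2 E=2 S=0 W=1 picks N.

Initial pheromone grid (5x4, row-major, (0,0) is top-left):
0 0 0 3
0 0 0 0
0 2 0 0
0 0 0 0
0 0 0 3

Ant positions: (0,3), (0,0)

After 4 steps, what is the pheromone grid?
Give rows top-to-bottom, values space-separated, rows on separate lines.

After step 1: ants at (1,3),(0,1)
  0 1 0 2
  0 0 0 1
  0 1 0 0
  0 0 0 0
  0 0 0 2
After step 2: ants at (0,3),(0,2)
  0 0 1 3
  0 0 0 0
  0 0 0 0
  0 0 0 0
  0 0 0 1
After step 3: ants at (0,2),(0,3)
  0 0 2 4
  0 0 0 0
  0 0 0 0
  0 0 0 0
  0 0 0 0
After step 4: ants at (0,3),(0,2)
  0 0 3 5
  0 0 0 0
  0 0 0 0
  0 0 0 0
  0 0 0 0

0 0 3 5
0 0 0 0
0 0 0 0
0 0 0 0
0 0 0 0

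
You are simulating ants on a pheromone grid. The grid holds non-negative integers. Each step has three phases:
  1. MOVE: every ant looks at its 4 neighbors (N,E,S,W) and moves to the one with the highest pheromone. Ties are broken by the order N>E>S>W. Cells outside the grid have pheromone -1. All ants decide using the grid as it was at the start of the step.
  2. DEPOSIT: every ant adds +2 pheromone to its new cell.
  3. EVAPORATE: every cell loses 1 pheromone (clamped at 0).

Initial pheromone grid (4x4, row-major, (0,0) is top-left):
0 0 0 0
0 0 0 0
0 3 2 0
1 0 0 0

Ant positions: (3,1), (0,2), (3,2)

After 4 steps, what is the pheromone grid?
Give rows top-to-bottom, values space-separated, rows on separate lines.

After step 1: ants at (2,1),(0,3),(2,2)
  0 0 0 1
  0 0 0 0
  0 4 3 0
  0 0 0 0
After step 2: ants at (2,2),(1,3),(2,1)
  0 0 0 0
  0 0 0 1
  0 5 4 0
  0 0 0 0
After step 3: ants at (2,1),(0,3),(2,2)
  0 0 0 1
  0 0 0 0
  0 6 5 0
  0 0 0 0
After step 4: ants at (2,2),(1,3),(2,1)
  0 0 0 0
  0 0 0 1
  0 7 6 0
  0 0 0 0

0 0 0 0
0 0 0 1
0 7 6 0
0 0 0 0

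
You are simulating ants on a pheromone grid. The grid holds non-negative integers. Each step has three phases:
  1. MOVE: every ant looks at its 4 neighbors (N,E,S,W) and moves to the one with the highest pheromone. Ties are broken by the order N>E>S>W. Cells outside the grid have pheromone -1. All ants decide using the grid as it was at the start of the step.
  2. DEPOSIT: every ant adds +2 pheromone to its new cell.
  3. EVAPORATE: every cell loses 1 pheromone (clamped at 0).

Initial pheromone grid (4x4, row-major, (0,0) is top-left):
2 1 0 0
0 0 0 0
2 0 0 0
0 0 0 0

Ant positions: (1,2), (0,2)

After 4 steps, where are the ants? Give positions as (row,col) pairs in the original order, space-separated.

Step 1: ant0:(1,2)->N->(0,2) | ant1:(0,2)->W->(0,1)
  grid max=2 at (0,1)
Step 2: ant0:(0,2)->W->(0,1) | ant1:(0,1)->E->(0,2)
  grid max=3 at (0,1)
Step 3: ant0:(0,1)->E->(0,2) | ant1:(0,2)->W->(0,1)
  grid max=4 at (0,1)
Step 4: ant0:(0,2)->W->(0,1) | ant1:(0,1)->E->(0,2)
  grid max=5 at (0,1)

(0,1) (0,2)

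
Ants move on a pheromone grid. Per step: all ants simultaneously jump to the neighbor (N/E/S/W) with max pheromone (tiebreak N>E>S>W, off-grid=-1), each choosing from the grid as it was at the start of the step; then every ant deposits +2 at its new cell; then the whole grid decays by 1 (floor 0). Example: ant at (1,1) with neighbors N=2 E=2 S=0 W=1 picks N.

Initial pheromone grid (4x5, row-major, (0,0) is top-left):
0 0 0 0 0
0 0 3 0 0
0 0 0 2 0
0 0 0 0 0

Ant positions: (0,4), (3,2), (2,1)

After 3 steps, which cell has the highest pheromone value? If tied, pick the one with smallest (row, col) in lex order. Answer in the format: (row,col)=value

Step 1: ant0:(0,4)->S->(1,4) | ant1:(3,2)->N->(2,2) | ant2:(2,1)->N->(1,1)
  grid max=2 at (1,2)
Step 2: ant0:(1,4)->N->(0,4) | ant1:(2,2)->N->(1,2) | ant2:(1,1)->E->(1,2)
  grid max=5 at (1,2)
Step 3: ant0:(0,4)->S->(1,4) | ant1:(1,2)->N->(0,2) | ant2:(1,2)->N->(0,2)
  grid max=4 at (1,2)
Final grid:
  0 0 3 0 0
  0 0 4 0 1
  0 0 0 0 0
  0 0 0 0 0
Max pheromone 4 at (1,2)

Answer: (1,2)=4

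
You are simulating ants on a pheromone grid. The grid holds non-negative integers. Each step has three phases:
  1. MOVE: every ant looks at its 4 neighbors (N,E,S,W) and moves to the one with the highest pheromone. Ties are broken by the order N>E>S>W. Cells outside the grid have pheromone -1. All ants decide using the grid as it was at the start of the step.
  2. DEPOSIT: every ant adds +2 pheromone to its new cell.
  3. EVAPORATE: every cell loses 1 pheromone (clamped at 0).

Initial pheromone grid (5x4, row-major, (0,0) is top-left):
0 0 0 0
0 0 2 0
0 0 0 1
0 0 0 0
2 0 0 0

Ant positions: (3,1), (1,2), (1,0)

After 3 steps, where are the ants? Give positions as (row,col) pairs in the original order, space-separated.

Step 1: ant0:(3,1)->N->(2,1) | ant1:(1,2)->N->(0,2) | ant2:(1,0)->N->(0,0)
  grid max=1 at (0,0)
Step 2: ant0:(2,1)->N->(1,1) | ant1:(0,2)->S->(1,2) | ant2:(0,0)->E->(0,1)
  grid max=2 at (1,2)
Step 3: ant0:(1,1)->E->(1,2) | ant1:(1,2)->W->(1,1) | ant2:(0,1)->S->(1,1)
  grid max=4 at (1,1)

(1,2) (1,1) (1,1)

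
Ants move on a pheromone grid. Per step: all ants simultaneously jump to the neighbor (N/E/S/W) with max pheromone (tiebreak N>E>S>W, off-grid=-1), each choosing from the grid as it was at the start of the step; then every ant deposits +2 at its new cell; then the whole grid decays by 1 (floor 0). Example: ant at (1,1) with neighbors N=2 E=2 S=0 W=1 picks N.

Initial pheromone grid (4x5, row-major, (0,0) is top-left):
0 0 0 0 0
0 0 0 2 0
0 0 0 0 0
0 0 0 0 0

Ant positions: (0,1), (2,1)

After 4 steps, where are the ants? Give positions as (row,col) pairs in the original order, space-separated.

Step 1: ant0:(0,1)->E->(0,2) | ant1:(2,1)->N->(1,1)
  grid max=1 at (0,2)
Step 2: ant0:(0,2)->E->(0,3) | ant1:(1,1)->N->(0,1)
  grid max=1 at (0,1)
Step 3: ant0:(0,3)->E->(0,4) | ant1:(0,1)->E->(0,2)
  grid max=1 at (0,2)
Step 4: ant0:(0,4)->S->(1,4) | ant1:(0,2)->E->(0,3)
  grid max=1 at (0,3)

(1,4) (0,3)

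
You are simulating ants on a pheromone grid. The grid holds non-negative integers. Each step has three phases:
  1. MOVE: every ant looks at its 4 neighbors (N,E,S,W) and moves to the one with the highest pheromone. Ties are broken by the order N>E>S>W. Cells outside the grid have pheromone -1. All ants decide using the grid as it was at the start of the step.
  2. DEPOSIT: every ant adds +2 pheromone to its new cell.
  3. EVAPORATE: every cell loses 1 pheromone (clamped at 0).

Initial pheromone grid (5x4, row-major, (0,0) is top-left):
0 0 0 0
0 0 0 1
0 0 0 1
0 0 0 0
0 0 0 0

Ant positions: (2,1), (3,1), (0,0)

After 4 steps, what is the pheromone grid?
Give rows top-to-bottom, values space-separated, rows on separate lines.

After step 1: ants at (1,1),(2,1),(0,1)
  0 1 0 0
  0 1 0 0
  0 1 0 0
  0 0 0 0
  0 0 0 0
After step 2: ants at (0,1),(1,1),(1,1)
  0 2 0 0
  0 4 0 0
  0 0 0 0
  0 0 0 0
  0 0 0 0
After step 3: ants at (1,1),(0,1),(0,1)
  0 5 0 0
  0 5 0 0
  0 0 0 0
  0 0 0 0
  0 0 0 0
After step 4: ants at (0,1),(1,1),(1,1)
  0 6 0 0
  0 8 0 0
  0 0 0 0
  0 0 0 0
  0 0 0 0

0 6 0 0
0 8 0 0
0 0 0 0
0 0 0 0
0 0 0 0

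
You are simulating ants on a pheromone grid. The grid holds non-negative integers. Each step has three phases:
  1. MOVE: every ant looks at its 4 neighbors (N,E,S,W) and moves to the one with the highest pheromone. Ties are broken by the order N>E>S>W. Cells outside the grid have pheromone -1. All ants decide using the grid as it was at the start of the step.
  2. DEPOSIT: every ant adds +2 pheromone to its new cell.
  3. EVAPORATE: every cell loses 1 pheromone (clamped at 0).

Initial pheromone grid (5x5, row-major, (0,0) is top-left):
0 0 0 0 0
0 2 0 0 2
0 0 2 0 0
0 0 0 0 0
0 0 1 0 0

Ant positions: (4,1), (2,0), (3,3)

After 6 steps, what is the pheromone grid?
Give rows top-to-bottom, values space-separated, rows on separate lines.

After step 1: ants at (4,2),(1,0),(2,3)
  0 0 0 0 0
  1 1 0 0 1
  0 0 1 1 0
  0 0 0 0 0
  0 0 2 0 0
After step 2: ants at (3,2),(1,1),(2,2)
  0 0 0 0 0
  0 2 0 0 0
  0 0 2 0 0
  0 0 1 0 0
  0 0 1 0 0
After step 3: ants at (2,2),(0,1),(3,2)
  0 1 0 0 0
  0 1 0 0 0
  0 0 3 0 0
  0 0 2 0 0
  0 0 0 0 0
After step 4: ants at (3,2),(1,1),(2,2)
  0 0 0 0 0
  0 2 0 0 0
  0 0 4 0 0
  0 0 3 0 0
  0 0 0 0 0
After step 5: ants at (2,2),(0,1),(3,2)
  0 1 0 0 0
  0 1 0 0 0
  0 0 5 0 0
  0 0 4 0 0
  0 0 0 0 0
After step 6: ants at (3,2),(1,1),(2,2)
  0 0 0 0 0
  0 2 0 0 0
  0 0 6 0 0
  0 0 5 0 0
  0 0 0 0 0

0 0 0 0 0
0 2 0 0 0
0 0 6 0 0
0 0 5 0 0
0 0 0 0 0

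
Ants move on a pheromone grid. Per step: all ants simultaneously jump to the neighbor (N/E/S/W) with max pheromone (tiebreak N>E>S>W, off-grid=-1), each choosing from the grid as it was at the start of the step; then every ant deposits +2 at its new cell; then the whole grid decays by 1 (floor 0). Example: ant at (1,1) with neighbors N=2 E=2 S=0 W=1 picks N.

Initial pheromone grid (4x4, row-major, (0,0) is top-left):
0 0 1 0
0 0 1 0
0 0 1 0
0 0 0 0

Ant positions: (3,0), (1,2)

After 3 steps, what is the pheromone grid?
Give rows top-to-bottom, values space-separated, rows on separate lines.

After step 1: ants at (2,0),(0,2)
  0 0 2 0
  0 0 0 0
  1 0 0 0
  0 0 0 0
After step 2: ants at (1,0),(0,3)
  0 0 1 1
  1 0 0 0
  0 0 0 0
  0 0 0 0
After step 3: ants at (0,0),(0,2)
  1 0 2 0
  0 0 0 0
  0 0 0 0
  0 0 0 0

1 0 2 0
0 0 0 0
0 0 0 0
0 0 0 0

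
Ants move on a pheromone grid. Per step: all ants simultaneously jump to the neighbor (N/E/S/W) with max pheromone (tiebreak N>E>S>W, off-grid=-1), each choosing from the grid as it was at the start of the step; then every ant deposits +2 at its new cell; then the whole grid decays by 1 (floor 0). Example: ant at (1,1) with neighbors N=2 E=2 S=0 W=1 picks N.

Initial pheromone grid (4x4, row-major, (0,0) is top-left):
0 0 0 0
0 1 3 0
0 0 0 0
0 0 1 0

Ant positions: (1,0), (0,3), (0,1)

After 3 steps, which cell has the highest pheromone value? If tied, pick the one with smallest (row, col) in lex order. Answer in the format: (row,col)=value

Answer: (1,1)=8

Derivation:
Step 1: ant0:(1,0)->E->(1,1) | ant1:(0,3)->S->(1,3) | ant2:(0,1)->S->(1,1)
  grid max=4 at (1,1)
Step 2: ant0:(1,1)->E->(1,2) | ant1:(1,3)->W->(1,2) | ant2:(1,1)->E->(1,2)
  grid max=7 at (1,2)
Step 3: ant0:(1,2)->W->(1,1) | ant1:(1,2)->W->(1,1) | ant2:(1,2)->W->(1,1)
  grid max=8 at (1,1)
Final grid:
  0 0 0 0
  0 8 6 0
  0 0 0 0
  0 0 0 0
Max pheromone 8 at (1,1)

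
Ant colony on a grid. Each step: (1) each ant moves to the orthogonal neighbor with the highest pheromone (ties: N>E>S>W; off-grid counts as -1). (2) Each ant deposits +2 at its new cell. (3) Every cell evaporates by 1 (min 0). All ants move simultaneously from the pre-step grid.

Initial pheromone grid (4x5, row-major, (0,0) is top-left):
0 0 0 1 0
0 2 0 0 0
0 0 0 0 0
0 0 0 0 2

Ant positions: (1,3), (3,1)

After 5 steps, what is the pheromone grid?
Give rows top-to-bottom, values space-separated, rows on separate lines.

After step 1: ants at (0,3),(2,1)
  0 0 0 2 0
  0 1 0 0 0
  0 1 0 0 0
  0 0 0 0 1
After step 2: ants at (0,4),(1,1)
  0 0 0 1 1
  0 2 0 0 0
  0 0 0 0 0
  0 0 0 0 0
After step 3: ants at (0,3),(0,1)
  0 1 0 2 0
  0 1 0 0 0
  0 0 0 0 0
  0 0 0 0 0
After step 4: ants at (0,4),(1,1)
  0 0 0 1 1
  0 2 0 0 0
  0 0 0 0 0
  0 0 0 0 0
After step 5: ants at (0,3),(0,1)
  0 1 0 2 0
  0 1 0 0 0
  0 0 0 0 0
  0 0 0 0 0

0 1 0 2 0
0 1 0 0 0
0 0 0 0 0
0 0 0 0 0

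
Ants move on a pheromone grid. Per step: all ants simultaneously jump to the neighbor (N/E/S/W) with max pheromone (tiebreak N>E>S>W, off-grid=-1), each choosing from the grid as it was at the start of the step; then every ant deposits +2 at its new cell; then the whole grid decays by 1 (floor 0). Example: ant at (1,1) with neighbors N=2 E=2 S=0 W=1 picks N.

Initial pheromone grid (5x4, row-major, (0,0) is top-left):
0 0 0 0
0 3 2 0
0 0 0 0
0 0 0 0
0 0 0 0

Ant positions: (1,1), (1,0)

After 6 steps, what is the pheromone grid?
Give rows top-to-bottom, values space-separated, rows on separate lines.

After step 1: ants at (1,2),(1,1)
  0 0 0 0
  0 4 3 0
  0 0 0 0
  0 0 0 0
  0 0 0 0
After step 2: ants at (1,1),(1,2)
  0 0 0 0
  0 5 4 0
  0 0 0 0
  0 0 0 0
  0 0 0 0
After step 3: ants at (1,2),(1,1)
  0 0 0 0
  0 6 5 0
  0 0 0 0
  0 0 0 0
  0 0 0 0
After step 4: ants at (1,1),(1,2)
  0 0 0 0
  0 7 6 0
  0 0 0 0
  0 0 0 0
  0 0 0 0
After step 5: ants at (1,2),(1,1)
  0 0 0 0
  0 8 7 0
  0 0 0 0
  0 0 0 0
  0 0 0 0
After step 6: ants at (1,1),(1,2)
  0 0 0 0
  0 9 8 0
  0 0 0 0
  0 0 0 0
  0 0 0 0

0 0 0 0
0 9 8 0
0 0 0 0
0 0 0 0
0 0 0 0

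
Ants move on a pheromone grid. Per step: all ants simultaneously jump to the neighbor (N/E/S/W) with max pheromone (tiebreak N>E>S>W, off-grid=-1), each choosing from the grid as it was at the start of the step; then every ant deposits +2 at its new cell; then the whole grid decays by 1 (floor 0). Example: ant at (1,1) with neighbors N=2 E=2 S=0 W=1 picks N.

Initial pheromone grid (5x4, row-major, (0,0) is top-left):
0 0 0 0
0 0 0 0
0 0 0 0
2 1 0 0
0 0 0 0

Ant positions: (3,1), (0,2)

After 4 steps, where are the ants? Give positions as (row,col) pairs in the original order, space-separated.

Step 1: ant0:(3,1)->W->(3,0) | ant1:(0,2)->E->(0,3)
  grid max=3 at (3,0)
Step 2: ant0:(3,0)->N->(2,0) | ant1:(0,3)->S->(1,3)
  grid max=2 at (3,0)
Step 3: ant0:(2,0)->S->(3,0) | ant1:(1,3)->N->(0,3)
  grid max=3 at (3,0)
Step 4: ant0:(3,0)->N->(2,0) | ant1:(0,3)->S->(1,3)
  grid max=2 at (3,0)

(2,0) (1,3)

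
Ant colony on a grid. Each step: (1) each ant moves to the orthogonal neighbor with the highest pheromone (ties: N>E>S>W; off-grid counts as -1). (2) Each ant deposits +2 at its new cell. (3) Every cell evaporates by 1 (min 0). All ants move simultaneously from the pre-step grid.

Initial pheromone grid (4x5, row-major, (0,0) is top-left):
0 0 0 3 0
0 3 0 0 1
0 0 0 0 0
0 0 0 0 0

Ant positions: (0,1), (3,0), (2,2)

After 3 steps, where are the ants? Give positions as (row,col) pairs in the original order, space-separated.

Step 1: ant0:(0,1)->S->(1,1) | ant1:(3,0)->N->(2,0) | ant2:(2,2)->N->(1,2)
  grid max=4 at (1,1)
Step 2: ant0:(1,1)->E->(1,2) | ant1:(2,0)->N->(1,0) | ant2:(1,2)->W->(1,1)
  grid max=5 at (1,1)
Step 3: ant0:(1,2)->W->(1,1) | ant1:(1,0)->E->(1,1) | ant2:(1,1)->E->(1,2)
  grid max=8 at (1,1)

(1,1) (1,1) (1,2)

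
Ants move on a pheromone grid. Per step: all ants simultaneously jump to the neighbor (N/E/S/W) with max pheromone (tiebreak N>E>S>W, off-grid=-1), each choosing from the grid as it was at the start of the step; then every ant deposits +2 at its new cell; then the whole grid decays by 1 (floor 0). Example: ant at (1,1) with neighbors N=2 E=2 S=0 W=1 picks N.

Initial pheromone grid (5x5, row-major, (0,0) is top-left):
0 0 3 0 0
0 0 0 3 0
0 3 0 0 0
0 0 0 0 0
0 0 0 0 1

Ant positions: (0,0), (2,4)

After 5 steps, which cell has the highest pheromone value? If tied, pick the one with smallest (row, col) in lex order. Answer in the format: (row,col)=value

Answer: (0,3)=5

Derivation:
Step 1: ant0:(0,0)->E->(0,1) | ant1:(2,4)->N->(1,4)
  grid max=2 at (0,2)
Step 2: ant0:(0,1)->E->(0,2) | ant1:(1,4)->W->(1,3)
  grid max=3 at (0,2)
Step 3: ant0:(0,2)->E->(0,3) | ant1:(1,3)->N->(0,3)
  grid max=3 at (0,3)
Step 4: ant0:(0,3)->S->(1,3) | ant1:(0,3)->S->(1,3)
  grid max=5 at (1,3)
Step 5: ant0:(1,3)->N->(0,3) | ant1:(1,3)->N->(0,3)
  grid max=5 at (0,3)
Final grid:
  0 0 0 5 0
  0 0 0 4 0
  0 0 0 0 0
  0 0 0 0 0
  0 0 0 0 0
Max pheromone 5 at (0,3)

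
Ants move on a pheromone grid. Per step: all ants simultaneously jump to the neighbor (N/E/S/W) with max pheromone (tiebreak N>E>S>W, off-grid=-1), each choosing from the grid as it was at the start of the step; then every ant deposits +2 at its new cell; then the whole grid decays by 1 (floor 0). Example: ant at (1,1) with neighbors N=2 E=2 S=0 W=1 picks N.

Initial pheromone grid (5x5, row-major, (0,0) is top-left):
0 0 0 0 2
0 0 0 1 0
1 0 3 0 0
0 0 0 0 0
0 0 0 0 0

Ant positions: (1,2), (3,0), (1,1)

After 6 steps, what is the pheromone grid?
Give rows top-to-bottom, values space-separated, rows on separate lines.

After step 1: ants at (2,2),(2,0),(0,1)
  0 1 0 0 1
  0 0 0 0 0
  2 0 4 0 0
  0 0 0 0 0
  0 0 0 0 0
After step 2: ants at (1,2),(1,0),(0,2)
  0 0 1 0 0
  1 0 1 0 0
  1 0 3 0 0
  0 0 0 0 0
  0 0 0 0 0
After step 3: ants at (2,2),(2,0),(1,2)
  0 0 0 0 0
  0 0 2 0 0
  2 0 4 0 0
  0 0 0 0 0
  0 0 0 0 0
After step 4: ants at (1,2),(1,0),(2,2)
  0 0 0 0 0
  1 0 3 0 0
  1 0 5 0 0
  0 0 0 0 0
  0 0 0 0 0
After step 5: ants at (2,2),(2,0),(1,2)
  0 0 0 0 0
  0 0 4 0 0
  2 0 6 0 0
  0 0 0 0 0
  0 0 0 0 0
After step 6: ants at (1,2),(1,0),(2,2)
  0 0 0 0 0
  1 0 5 0 0
  1 0 7 0 0
  0 0 0 0 0
  0 0 0 0 0

0 0 0 0 0
1 0 5 0 0
1 0 7 0 0
0 0 0 0 0
0 0 0 0 0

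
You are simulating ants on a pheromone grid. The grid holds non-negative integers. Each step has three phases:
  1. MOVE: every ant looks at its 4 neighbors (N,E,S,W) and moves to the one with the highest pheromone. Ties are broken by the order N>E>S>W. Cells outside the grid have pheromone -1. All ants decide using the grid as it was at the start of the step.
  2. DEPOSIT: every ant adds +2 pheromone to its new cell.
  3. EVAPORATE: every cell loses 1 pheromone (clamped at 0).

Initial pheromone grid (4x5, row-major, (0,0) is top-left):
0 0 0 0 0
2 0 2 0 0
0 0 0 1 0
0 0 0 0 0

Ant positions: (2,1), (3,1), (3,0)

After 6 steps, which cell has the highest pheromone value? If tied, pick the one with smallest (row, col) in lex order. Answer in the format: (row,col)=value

Answer: (1,1)=10

Derivation:
Step 1: ant0:(2,1)->N->(1,1) | ant1:(3,1)->N->(2,1) | ant2:(3,0)->N->(2,0)
  grid max=1 at (1,0)
Step 2: ant0:(1,1)->E->(1,2) | ant1:(2,1)->N->(1,1) | ant2:(2,0)->N->(1,0)
  grid max=2 at (1,0)
Step 3: ant0:(1,2)->W->(1,1) | ant1:(1,1)->E->(1,2) | ant2:(1,0)->E->(1,1)
  grid max=5 at (1,1)
Step 4: ant0:(1,1)->E->(1,2) | ant1:(1,2)->W->(1,1) | ant2:(1,1)->E->(1,2)
  grid max=6 at (1,1)
Step 5: ant0:(1,2)->W->(1,1) | ant1:(1,1)->E->(1,2) | ant2:(1,2)->W->(1,1)
  grid max=9 at (1,1)
Step 6: ant0:(1,1)->E->(1,2) | ant1:(1,2)->W->(1,1) | ant2:(1,1)->E->(1,2)
  grid max=10 at (1,1)
Final grid:
  0 0 0 0 0
  0 10 10 0 0
  0 0 0 0 0
  0 0 0 0 0
Max pheromone 10 at (1,1)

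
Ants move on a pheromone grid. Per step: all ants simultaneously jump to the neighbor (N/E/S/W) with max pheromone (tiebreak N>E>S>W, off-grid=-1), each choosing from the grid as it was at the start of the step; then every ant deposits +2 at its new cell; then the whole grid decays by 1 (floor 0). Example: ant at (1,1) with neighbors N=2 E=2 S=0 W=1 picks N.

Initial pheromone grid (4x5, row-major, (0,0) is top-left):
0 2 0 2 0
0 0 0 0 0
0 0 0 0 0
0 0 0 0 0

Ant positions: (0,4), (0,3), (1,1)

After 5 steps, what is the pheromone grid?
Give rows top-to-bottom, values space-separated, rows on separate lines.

After step 1: ants at (0,3),(0,4),(0,1)
  0 3 0 3 1
  0 0 0 0 0
  0 0 0 0 0
  0 0 0 0 0
After step 2: ants at (0,4),(0,3),(0,2)
  0 2 1 4 2
  0 0 0 0 0
  0 0 0 0 0
  0 0 0 0 0
After step 3: ants at (0,3),(0,4),(0,3)
  0 1 0 7 3
  0 0 0 0 0
  0 0 0 0 0
  0 0 0 0 0
After step 4: ants at (0,4),(0,3),(0,4)
  0 0 0 8 6
  0 0 0 0 0
  0 0 0 0 0
  0 0 0 0 0
After step 5: ants at (0,3),(0,4),(0,3)
  0 0 0 11 7
  0 0 0 0 0
  0 0 0 0 0
  0 0 0 0 0

0 0 0 11 7
0 0 0 0 0
0 0 0 0 0
0 0 0 0 0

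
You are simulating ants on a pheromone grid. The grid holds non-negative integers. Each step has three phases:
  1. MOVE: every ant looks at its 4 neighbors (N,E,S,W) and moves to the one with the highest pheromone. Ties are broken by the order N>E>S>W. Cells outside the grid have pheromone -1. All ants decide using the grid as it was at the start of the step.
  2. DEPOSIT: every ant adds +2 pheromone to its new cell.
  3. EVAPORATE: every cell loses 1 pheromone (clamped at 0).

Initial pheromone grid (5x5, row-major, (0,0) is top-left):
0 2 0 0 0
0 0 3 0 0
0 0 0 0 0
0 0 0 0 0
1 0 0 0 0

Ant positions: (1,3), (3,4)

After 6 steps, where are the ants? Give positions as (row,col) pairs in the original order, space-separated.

Step 1: ant0:(1,3)->W->(1,2) | ant1:(3,4)->N->(2,4)
  grid max=4 at (1,2)
Step 2: ant0:(1,2)->N->(0,2) | ant1:(2,4)->N->(1,4)
  grid max=3 at (1,2)
Step 3: ant0:(0,2)->S->(1,2) | ant1:(1,4)->N->(0,4)
  grid max=4 at (1,2)
Step 4: ant0:(1,2)->N->(0,2) | ant1:(0,4)->S->(1,4)
  grid max=3 at (1,2)
Step 5: ant0:(0,2)->S->(1,2) | ant1:(1,4)->N->(0,4)
  grid max=4 at (1,2)
Step 6: ant0:(1,2)->N->(0,2) | ant1:(0,4)->S->(1,4)
  grid max=3 at (1,2)

(0,2) (1,4)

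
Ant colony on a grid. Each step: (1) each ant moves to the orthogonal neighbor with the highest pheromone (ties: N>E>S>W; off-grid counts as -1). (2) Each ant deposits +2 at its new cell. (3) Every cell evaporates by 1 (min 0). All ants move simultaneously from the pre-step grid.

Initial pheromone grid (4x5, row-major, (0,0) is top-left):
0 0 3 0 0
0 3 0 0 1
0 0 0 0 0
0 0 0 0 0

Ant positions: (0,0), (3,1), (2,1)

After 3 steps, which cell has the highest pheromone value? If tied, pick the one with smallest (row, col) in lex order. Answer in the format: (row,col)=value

Step 1: ant0:(0,0)->E->(0,1) | ant1:(3,1)->N->(2,1) | ant2:(2,1)->N->(1,1)
  grid max=4 at (1,1)
Step 2: ant0:(0,1)->S->(1,1) | ant1:(2,1)->N->(1,1) | ant2:(1,1)->N->(0,1)
  grid max=7 at (1,1)
Step 3: ant0:(1,1)->N->(0,1) | ant1:(1,1)->N->(0,1) | ant2:(0,1)->S->(1,1)
  grid max=8 at (1,1)
Final grid:
  0 5 0 0 0
  0 8 0 0 0
  0 0 0 0 0
  0 0 0 0 0
Max pheromone 8 at (1,1)

Answer: (1,1)=8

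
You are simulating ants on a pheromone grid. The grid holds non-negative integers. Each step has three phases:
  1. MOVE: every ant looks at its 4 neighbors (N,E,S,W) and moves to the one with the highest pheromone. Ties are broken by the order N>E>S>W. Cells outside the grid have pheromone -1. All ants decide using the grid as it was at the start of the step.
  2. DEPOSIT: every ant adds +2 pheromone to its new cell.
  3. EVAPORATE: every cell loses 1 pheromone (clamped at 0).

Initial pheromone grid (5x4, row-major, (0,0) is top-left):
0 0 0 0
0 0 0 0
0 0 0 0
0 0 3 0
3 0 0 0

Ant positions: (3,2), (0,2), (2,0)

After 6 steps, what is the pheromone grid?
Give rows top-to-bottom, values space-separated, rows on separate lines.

After step 1: ants at (2,2),(0,3),(1,0)
  0 0 0 1
  1 0 0 0
  0 0 1 0
  0 0 2 0
  2 0 0 0
After step 2: ants at (3,2),(1,3),(0,0)
  1 0 0 0
  0 0 0 1
  0 0 0 0
  0 0 3 0
  1 0 0 0
After step 3: ants at (2,2),(0,3),(0,1)
  0 1 0 1
  0 0 0 0
  0 0 1 0
  0 0 2 0
  0 0 0 0
After step 4: ants at (3,2),(1,3),(0,2)
  0 0 1 0
  0 0 0 1
  0 0 0 0
  0 0 3 0
  0 0 0 0
After step 5: ants at (2,2),(0,3),(0,3)
  0 0 0 3
  0 0 0 0
  0 0 1 0
  0 0 2 0
  0 0 0 0
After step 6: ants at (3,2),(1,3),(1,3)
  0 0 0 2
  0 0 0 3
  0 0 0 0
  0 0 3 0
  0 0 0 0

0 0 0 2
0 0 0 3
0 0 0 0
0 0 3 0
0 0 0 0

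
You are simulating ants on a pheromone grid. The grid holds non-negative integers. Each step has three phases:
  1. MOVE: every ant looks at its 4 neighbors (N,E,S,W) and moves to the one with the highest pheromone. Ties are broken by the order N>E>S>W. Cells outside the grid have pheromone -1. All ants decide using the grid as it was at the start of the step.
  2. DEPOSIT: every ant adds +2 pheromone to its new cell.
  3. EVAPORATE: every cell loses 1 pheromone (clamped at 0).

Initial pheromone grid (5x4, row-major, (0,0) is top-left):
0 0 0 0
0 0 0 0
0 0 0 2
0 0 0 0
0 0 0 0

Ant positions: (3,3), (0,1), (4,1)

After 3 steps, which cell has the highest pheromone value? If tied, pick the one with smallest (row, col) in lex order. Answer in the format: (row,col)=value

Step 1: ant0:(3,3)->N->(2,3) | ant1:(0,1)->E->(0,2) | ant2:(4,1)->N->(3,1)
  grid max=3 at (2,3)
Step 2: ant0:(2,3)->N->(1,3) | ant1:(0,2)->E->(0,3) | ant2:(3,1)->N->(2,1)
  grid max=2 at (2,3)
Step 3: ant0:(1,3)->S->(2,3) | ant1:(0,3)->S->(1,3) | ant2:(2,1)->N->(1,1)
  grid max=3 at (2,3)
Final grid:
  0 0 0 0
  0 1 0 2
  0 0 0 3
  0 0 0 0
  0 0 0 0
Max pheromone 3 at (2,3)

Answer: (2,3)=3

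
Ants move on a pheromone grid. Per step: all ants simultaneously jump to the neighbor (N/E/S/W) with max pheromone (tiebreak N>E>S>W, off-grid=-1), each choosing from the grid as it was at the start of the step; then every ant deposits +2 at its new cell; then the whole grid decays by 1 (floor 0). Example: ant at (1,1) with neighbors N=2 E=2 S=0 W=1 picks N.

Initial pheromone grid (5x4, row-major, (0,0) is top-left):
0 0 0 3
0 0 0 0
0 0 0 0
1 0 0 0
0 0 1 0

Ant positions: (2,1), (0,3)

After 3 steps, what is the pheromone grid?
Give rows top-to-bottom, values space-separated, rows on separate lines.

After step 1: ants at (1,1),(1,3)
  0 0 0 2
  0 1 0 1
  0 0 0 0
  0 0 0 0
  0 0 0 0
After step 2: ants at (0,1),(0,3)
  0 1 0 3
  0 0 0 0
  0 0 0 0
  0 0 0 0
  0 0 0 0
After step 3: ants at (0,2),(1,3)
  0 0 1 2
  0 0 0 1
  0 0 0 0
  0 0 0 0
  0 0 0 0

0 0 1 2
0 0 0 1
0 0 0 0
0 0 0 0
0 0 0 0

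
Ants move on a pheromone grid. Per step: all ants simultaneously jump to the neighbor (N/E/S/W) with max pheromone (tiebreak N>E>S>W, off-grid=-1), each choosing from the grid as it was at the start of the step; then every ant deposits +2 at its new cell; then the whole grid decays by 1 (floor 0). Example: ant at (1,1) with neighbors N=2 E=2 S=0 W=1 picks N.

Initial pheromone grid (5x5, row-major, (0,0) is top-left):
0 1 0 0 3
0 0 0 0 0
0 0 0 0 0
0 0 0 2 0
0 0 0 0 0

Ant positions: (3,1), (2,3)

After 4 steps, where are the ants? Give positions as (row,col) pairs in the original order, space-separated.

Step 1: ant0:(3,1)->N->(2,1) | ant1:(2,3)->S->(3,3)
  grid max=3 at (3,3)
Step 2: ant0:(2,1)->N->(1,1) | ant1:(3,3)->N->(2,3)
  grid max=2 at (3,3)
Step 3: ant0:(1,1)->N->(0,1) | ant1:(2,3)->S->(3,3)
  grid max=3 at (3,3)
Step 4: ant0:(0,1)->E->(0,2) | ant1:(3,3)->N->(2,3)
  grid max=2 at (3,3)

(0,2) (2,3)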